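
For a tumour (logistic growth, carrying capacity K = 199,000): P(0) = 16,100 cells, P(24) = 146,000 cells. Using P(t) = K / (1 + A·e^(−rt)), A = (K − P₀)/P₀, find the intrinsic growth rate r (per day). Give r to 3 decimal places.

A = (199000 − 16100)/16100 = 11.36025
146000 = 199000/(1 + 11.36025·e^(−r·24)) → e^(−24r) = (1.36301 − 1)/11.36025 = 0.031955
r = −ln(0.031955)/24 = 3.44343/24

r ≈ 0.143 per day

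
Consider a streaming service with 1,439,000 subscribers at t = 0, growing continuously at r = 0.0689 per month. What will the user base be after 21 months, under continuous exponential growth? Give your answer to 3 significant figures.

≈ 6,120,000 subscribers

P(21) = 1439000 · e^(0.0689·21) = 1439000 · e^(1.4469)
= 1439000 · 4.24992 ≈ 6115633.91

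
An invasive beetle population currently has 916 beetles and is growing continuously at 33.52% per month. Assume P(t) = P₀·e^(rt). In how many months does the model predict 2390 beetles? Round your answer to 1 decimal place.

t ≈ 2.9 months

2390 = 916 · e^(0.3352·t)
t = ln(2390/916) / 0.3352 = ln(2.60917) / 0.3352 = 0.95903 / 0.3352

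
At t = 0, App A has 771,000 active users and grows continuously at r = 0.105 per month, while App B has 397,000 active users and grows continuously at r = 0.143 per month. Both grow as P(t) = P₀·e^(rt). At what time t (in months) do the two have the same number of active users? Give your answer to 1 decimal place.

t ≈ 17.5 months

771000·e^(0.105t) = 397000·e^(0.143t)
771000/397000 = e^((0.143 − 0.105)t) → ln(1.94207) = 0.038·t
t = 0.66375 / 0.038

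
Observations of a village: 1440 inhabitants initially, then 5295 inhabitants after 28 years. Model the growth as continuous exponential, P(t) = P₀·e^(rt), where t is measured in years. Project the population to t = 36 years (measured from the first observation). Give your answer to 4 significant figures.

r = ln(5295/1440) / 28 ≈ 0.046504 per year
P(36) = 1440 · e^(0.046504·36) = 1440 · 5.33428 ≈ 7681.36

≈ 7,681 inhabitants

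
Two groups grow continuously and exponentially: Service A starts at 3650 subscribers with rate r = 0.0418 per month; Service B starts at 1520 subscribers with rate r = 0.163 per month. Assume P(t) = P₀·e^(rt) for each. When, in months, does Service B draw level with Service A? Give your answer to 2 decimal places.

3650·e^(0.0418t) = 1520·e^(0.163t)
3650/1520 = e^((0.163 − 0.0418)t) → ln(2.40132) = 0.1212·t
t = 0.87602 / 0.1212

t ≈ 7.23 months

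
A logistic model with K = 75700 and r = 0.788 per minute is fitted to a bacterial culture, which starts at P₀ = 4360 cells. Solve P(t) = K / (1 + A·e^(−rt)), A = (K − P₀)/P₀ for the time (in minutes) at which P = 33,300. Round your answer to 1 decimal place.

t ≈ 3.2 minutes

A = (75700 − 4360)/4360 = 16.36239
33300 = 75700/(1 + 16.36239·e^(−0.788t)) → 1 + 16.36239·e^(−0.788t) = 2.27327
e^(−0.788t) = 0.077817 → t = ln(12.85065)/0.788 = 2.55339/0.788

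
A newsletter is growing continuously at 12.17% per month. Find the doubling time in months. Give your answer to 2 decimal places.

doubling time = ln(2) / |r| = 0.69315 / 0.1217

doubling time ≈ 5.70 months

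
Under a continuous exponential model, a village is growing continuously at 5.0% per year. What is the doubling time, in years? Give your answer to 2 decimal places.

doubling time = ln(2) / |r| = 0.69315 / 0.05

doubling time ≈ 13.86 years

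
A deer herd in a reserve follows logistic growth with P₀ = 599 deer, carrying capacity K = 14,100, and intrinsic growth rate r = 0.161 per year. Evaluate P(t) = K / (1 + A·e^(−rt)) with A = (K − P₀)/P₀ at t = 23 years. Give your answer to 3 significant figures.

≈ 9,060 deer

A = (14100 − 599)/599 = 22.53923
P(23) = 14100 / (1 + 22.53923·e^(−0.161·23)) = 14100 / (1 + 22.53923·0.024649)
= 14100 / 1.55558 ≈ 9064.14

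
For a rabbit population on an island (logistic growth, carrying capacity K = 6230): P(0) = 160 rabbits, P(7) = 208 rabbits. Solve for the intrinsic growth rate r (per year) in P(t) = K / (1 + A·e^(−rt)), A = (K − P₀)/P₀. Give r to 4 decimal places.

r ≈ 0.0386 per year

A = (6230 − 160)/160 = 37.9375
208 = 6230/(1 + 37.9375·e^(−r·7)) → e^(−7r) = (29.95192 − 1)/37.9375 = 0.763148
r = −ln(0.763148)/7 = 0.2703/7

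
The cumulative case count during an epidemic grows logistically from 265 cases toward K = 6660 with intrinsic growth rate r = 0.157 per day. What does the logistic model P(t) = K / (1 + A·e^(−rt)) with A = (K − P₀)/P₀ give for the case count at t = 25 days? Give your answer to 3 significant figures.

A = (6660 − 265)/265 = 24.13208
P(25) = 6660 / (1 + 24.13208·e^(−0.157·25)) = 6660 / (1 + 24.13208·0.019742)
= 6660 / 1.47642 ≈ 4510.92

≈ 4,510 cases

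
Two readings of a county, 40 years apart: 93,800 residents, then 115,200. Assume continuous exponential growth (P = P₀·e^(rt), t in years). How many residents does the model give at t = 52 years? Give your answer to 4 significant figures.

r = ln(115200/93800) / 40 ≈ 0.005138 per year
P(52) = 93800 · e^(0.005138·52) = 93800 · 1.30624 ≈ 122525.75

≈ 122,500 residents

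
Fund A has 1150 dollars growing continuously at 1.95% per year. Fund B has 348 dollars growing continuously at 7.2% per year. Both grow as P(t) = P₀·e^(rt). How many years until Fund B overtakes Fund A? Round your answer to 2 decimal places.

1150·e^(0.0195t) = 348·e^(0.072t)
1150/348 = e^((0.072 − 0.0195)t) → ln(3.3046) = 0.0525·t
t = 1.19531 / 0.0525

t ≈ 22.77 years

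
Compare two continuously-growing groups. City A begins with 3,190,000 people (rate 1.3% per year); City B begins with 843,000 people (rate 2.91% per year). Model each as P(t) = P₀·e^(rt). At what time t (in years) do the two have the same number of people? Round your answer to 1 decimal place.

t ≈ 82.7 years

3190000·e^(0.013t) = 843000·e^(0.0291t)
3190000/843000 = e^((0.0291 − 0.013)t) → ln(3.7841) = 0.0161·t
t = 1.33081 / 0.0161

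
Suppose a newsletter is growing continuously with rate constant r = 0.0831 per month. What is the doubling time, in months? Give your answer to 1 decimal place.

doubling time ≈ 8.3 months

doubling time = ln(2) / |r| = 0.69315 / 0.0831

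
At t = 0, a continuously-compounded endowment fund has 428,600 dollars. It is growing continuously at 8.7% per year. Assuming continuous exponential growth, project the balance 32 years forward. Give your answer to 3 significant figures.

P(32) = 428600 · e^(0.087·32) = 428600 · e^(2.784)
= 428600 · 16.18363 ≈ 6936302.17

≈ 6,940,000 dollars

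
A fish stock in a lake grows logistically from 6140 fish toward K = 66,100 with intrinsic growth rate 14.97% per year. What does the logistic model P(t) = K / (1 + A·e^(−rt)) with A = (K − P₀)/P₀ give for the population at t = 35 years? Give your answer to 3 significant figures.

A = (66100 − 6140)/6140 = 9.76547
P(35) = 66100 / (1 + 9.76547·e^(−0.1497·35)) = 66100 / (1 + 9.76547·0.005303)
= 66100 / 1.05179 ≈ 62845.52

≈ 62,800 fish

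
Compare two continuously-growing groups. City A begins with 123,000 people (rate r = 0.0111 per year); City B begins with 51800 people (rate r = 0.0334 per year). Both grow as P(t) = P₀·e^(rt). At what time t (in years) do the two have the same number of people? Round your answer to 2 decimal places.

123000·e^(0.0111t) = 51800·e^(0.0334t)
123000/51800 = e^((0.0334 − 0.0111)t) → ln(2.37452) = 0.0223·t
t = 0.86479 / 0.0223

t ≈ 38.78 years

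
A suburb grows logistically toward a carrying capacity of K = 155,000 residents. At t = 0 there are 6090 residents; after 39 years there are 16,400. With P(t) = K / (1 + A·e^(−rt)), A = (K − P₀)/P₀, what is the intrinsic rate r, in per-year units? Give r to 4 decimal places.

r ≈ 0.0272 per year

A = (155000 − 6090)/6090 = 24.45156
16400 = 155000/(1 + 24.45156·e^(−r·39)) → e^(−39r) = (9.45122 − 1)/24.45156 = 0.345631
r = −ln(0.345631)/39 = 1.06238/39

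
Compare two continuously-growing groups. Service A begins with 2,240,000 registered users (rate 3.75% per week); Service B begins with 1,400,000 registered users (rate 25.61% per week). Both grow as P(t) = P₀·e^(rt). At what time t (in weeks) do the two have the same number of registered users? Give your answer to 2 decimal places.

2240000·e^(0.0375t) = 1400000·e^(0.2561t)
2240000/1400000 = e^((0.2561 − 0.0375)t) → ln(1.6) = 0.2186·t
t = 0.47 / 0.2186

t ≈ 2.15 weeks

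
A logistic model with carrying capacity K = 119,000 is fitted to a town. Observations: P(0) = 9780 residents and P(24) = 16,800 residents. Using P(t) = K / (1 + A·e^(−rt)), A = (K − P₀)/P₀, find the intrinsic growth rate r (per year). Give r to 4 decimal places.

r ≈ 0.0253 per year

A = (119000 − 9780)/9780 = 11.16769
16800 = 119000/(1 + 11.16769·e^(−r·24)) → e^(−24r) = (7.08333 − 1)/11.16769 = 0.544726
r = −ln(0.544726)/24 = 0.60747/24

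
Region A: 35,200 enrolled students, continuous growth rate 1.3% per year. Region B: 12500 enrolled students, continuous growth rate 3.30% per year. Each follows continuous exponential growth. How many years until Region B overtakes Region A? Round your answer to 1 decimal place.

35200·e^(0.013t) = 12500·e^(0.033t)
35200/12500 = e^((0.033 − 0.013)t) → ln(2.816) = 0.02·t
t = 1.03532 / 0.02

t ≈ 51.8 years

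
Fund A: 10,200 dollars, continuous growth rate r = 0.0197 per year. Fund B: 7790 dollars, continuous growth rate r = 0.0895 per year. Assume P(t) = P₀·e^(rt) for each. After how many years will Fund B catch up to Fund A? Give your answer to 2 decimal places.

t ≈ 3.86 years

10200·e^(0.0197t) = 7790·e^(0.0895t)
10200/7790 = e^((0.0895 − 0.0197)t) → ln(1.30937) = 0.0698·t
t = 0.26955 / 0.0698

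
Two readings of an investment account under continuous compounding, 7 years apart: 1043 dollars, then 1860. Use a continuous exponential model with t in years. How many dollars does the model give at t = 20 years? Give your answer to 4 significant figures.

r = ln(1860/1043) / 7 ≈ 0.082639 per year
P(20) = 1043 · e^(0.082639·20) = 1043 · 5.22151 ≈ 5446.03

≈ 5,446 dollars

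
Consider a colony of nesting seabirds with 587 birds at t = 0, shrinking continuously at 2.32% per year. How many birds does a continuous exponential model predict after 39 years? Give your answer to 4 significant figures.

P(39) = 587 · e^(-0.0232·39) = 587 · e^(-0.9048)
= 587 · 0.40462 ≈ 237.51

≈ 237.5 birds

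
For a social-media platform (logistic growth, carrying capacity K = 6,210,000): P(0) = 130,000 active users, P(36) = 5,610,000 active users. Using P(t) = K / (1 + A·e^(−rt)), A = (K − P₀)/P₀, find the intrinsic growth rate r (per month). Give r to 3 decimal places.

A = (6210000 − 130000)/130000 = 46.76923
5610000 = 6210000/(1 + 46.76923·e^(−r·36)) → e^(−36r) = (1.10695 − 1)/46.76923 = 0.002287
r = −ln(0.002287)/36 = 6.0806/36

r ≈ 0.169 per month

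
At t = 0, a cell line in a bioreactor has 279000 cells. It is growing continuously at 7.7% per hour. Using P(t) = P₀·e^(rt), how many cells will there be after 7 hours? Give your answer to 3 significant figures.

P(7) = 279000 · e^(0.077·7) = 279000 · e^(0.539)
= 279000 · 1.71429 ≈ 478287.39

≈ 478,000 cells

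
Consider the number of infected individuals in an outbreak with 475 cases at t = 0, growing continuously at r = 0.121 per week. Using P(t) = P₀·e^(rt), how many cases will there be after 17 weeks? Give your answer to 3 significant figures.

P(17) = 475 · e^(0.121·17) = 475 · e^(2.057)
= 475 · 7.82247 ≈ 3715.67

≈ 3,720 cases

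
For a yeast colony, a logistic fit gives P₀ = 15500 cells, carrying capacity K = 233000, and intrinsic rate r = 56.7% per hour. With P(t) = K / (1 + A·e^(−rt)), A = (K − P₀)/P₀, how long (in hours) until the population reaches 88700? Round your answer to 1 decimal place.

t ≈ 3.8 hours

A = (233000 − 15500)/15500 = 14.03226
88700 = 233000/(1 + 14.03226·e^(−0.567t)) → 1 + 14.03226·e^(−0.567t) = 2.62683
e^(−0.567t) = 0.115935 → t = ln(8.62551)/0.567 = 2.15472/0.567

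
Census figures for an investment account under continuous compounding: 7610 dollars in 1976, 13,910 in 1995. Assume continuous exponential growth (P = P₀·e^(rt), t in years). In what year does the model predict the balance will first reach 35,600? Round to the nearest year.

r = ln(13910/7610) / 19 = 0.60314/19 ≈ 0.031744 per year
t = ln(35600/7610) / r = 1.54288/0.031744 ≈ 48.6 years after 1976

year 2025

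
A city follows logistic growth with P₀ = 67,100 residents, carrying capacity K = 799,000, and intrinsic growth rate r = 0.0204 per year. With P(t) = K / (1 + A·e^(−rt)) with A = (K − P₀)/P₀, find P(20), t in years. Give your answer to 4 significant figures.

A = (799000 − 67100)/67100 = 10.9076
P(20) = 799000 / (1 + 10.9076·e^(−0.0204·20)) = 799000 / (1 + 10.9076·0.664979)
= 799000 / 8.25332 ≈ 96809.48

≈ 96,810 residents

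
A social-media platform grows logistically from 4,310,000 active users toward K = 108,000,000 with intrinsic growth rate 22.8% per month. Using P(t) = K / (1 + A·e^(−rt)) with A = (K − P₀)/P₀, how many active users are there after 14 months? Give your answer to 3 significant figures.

A = (108000000 − 4310000)/4310000 = 24.058
P(14) = 108000000 / (1 + 24.058·e^(−0.228·14)) = 108000000 / (1 + 24.058·0.04109)
= 108000000 / 1.98853 ≈ 54311366.64

≈ 54,300,000 active users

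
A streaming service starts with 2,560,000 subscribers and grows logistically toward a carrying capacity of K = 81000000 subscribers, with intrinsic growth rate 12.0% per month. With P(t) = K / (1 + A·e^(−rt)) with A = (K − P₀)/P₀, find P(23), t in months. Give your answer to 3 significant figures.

A = (81000000 − 2560000)/2560000 = 30.64062
P(23) = 81000000 / (1 + 30.64062·e^(−0.12·23)) = 81000000 / (1 + 30.64062·0.063292)
= 81000000 / 2.9393 ≈ 27557587.93

≈ 27,600,000 subscribers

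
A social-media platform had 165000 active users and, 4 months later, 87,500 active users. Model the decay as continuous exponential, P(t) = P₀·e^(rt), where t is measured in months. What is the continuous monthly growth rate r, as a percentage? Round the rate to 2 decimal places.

r ≈ -15.86% per month

87500 = 165000 · e^(r·4)
e^(4r) = 87500/165000 = 0.5303
r = ln(0.5303) / 4 = -0.63431 / 4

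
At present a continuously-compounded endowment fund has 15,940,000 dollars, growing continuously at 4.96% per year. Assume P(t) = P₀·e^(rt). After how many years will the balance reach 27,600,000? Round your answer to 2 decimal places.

27600000 = 15940000 · e^(0.0496·t)
t = ln(27600000/15940000) / 0.0496 = ln(1.73149) / 0.0496 = 0.54898 / 0.0496

t ≈ 11.07 years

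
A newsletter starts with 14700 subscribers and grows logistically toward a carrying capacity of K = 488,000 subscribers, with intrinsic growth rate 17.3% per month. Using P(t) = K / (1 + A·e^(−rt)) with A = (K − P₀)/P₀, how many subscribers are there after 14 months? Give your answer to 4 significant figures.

≈ 126,500 subscribers

A = (488000 − 14700)/14700 = 32.19728
P(14) = 488000 / (1 + 32.19728·e^(−0.173·14)) = 488000 / (1 + 32.19728·0.088744)
= 488000 / 3.85731 ≈ 126512.91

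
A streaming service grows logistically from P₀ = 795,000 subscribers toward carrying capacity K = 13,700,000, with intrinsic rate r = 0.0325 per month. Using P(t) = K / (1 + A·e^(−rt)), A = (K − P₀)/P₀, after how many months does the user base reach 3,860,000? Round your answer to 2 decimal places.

t ≈ 56.96 months

A = (13700000 − 795000)/795000 = 16.2327
3860000 = 13700000/(1 + 16.2327·e^(−0.0325t)) → 1 + 16.2327·e^(−0.0325t) = 3.54922
e^(−0.0325t) = 0.157042 → t = ln(6.36771)/0.0325 = 1.85124/0.0325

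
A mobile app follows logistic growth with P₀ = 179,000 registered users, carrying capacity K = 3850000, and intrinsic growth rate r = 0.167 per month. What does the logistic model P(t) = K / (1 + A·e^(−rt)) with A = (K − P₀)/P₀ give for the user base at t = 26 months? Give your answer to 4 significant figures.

A = (3850000 − 179000)/179000 = 20.50838
P(26) = 3850000 / (1 + 20.50838·e^(−0.167·26)) = 3850000 / (1 + 20.50838·0.01301)
= 3850000 / 1.26682 ≈ 3039096.46

≈ 3,039,000 registered users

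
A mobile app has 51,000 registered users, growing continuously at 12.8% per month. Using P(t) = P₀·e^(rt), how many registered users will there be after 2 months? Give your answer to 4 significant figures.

P(2) = 51000 · e^(0.128·2) = 51000 · e^(0.256)
= 51000 · 1.29175 ≈ 65879.39

≈ 65,880 registered users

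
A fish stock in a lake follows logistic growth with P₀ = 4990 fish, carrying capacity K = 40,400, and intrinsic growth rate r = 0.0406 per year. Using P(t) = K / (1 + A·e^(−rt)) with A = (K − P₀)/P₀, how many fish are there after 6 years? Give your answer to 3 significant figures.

≈ 6,160 fish

A = (40400 − 4990)/4990 = 7.09619
P(6) = 40400 / (1 + 7.09619·e^(−0.0406·6)) = 40400 / (1 + 7.09619·0.783801)
= 40400 / 6.562 ≈ 6156.66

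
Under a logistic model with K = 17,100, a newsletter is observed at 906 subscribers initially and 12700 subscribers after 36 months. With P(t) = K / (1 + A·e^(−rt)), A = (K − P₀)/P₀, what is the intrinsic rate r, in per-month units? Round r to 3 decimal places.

r ≈ 0.110 per month

A = (17100 − 906)/906 = 17.87417
12700 = 17100/(1 + 17.87417·e^(−r·36)) → e^(−36r) = (1.34646 − 1)/17.87417 = 0.019383
r = −ln(0.019383)/36 = 3.94335/36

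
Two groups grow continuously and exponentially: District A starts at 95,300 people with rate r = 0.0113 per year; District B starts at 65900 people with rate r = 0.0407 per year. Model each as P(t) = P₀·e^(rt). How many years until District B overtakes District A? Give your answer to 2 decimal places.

t ≈ 12.55 years

95300·e^(0.0113t) = 65900·e^(0.0407t)
95300/65900 = e^((0.0407 − 0.0113)t) → ln(1.44613) = 0.0294·t
t = 0.36889 / 0.0294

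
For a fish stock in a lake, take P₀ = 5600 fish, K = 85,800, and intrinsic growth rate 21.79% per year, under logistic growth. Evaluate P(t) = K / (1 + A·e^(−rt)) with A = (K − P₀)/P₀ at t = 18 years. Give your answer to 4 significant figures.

≈ 66,850 fish

A = (85800 − 5600)/5600 = 14.32143
P(18) = 85800 / (1 + 14.32143·e^(−0.2179·18)) = 85800 / (1 + 14.32143·0.019797)
= 85800 / 1.28353 ≈ 66846.98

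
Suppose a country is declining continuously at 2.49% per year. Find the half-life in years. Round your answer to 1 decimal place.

half-life = ln(2) / |r| = 0.69315 / 0.0249

half-life ≈ 27.8 years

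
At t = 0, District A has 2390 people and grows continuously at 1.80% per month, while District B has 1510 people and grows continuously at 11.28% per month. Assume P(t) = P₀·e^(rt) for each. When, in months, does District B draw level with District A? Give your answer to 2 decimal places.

2390·e^(0.018t) = 1510·e^(0.1128t)
2390/1510 = e^((0.1128 − 0.018)t) → ln(1.58278) = 0.0948·t
t = 0.45918 / 0.0948

t ≈ 4.84 months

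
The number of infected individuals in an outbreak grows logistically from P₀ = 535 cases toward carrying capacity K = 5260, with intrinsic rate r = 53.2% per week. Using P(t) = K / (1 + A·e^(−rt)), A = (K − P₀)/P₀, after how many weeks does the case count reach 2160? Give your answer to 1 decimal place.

A = (5260 − 535)/535 = 8.83178
2160 = 5260/(1 + 8.83178·e^(−0.532t)) → 1 + 8.83178·e^(−0.532t) = 2.43519
e^(−0.532t) = 0.162502 → t = ln(6.15375)/0.532 = 1.81706/0.532

t ≈ 3.4 weeks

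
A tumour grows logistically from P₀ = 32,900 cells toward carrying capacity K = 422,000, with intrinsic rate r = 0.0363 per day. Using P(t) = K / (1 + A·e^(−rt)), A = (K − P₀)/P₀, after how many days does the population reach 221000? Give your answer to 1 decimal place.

A = (422000 − 32900)/32900 = 11.82675
221000 = 422000/(1 + 11.82675·e^(−0.0363t)) → 1 + 11.82675·e^(−0.0363t) = 1.9095
e^(−0.0363t) = 0.076902 → t = ln(13.00354)/0.0363 = 2.56522/0.0363

t ≈ 70.7 days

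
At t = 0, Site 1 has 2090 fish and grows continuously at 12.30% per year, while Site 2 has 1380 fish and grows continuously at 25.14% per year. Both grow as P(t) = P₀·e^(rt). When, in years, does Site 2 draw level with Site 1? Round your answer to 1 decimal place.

2090·e^(0.123t) = 1380·e^(0.2514t)
2090/1380 = e^((0.2514 − 0.123)t) → ln(1.51449) = 0.1284·t
t = 0.41508 / 0.1284

t ≈ 3.2 years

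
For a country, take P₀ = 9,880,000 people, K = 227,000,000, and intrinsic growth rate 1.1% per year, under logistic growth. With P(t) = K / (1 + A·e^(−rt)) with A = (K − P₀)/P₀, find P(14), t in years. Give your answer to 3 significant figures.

A = (227000000 − 9880000)/9880000 = 21.97571
P(14) = 227000000 / (1 + 21.97571·e^(−0.011·14)) = 227000000 / (1 + 21.97571·0.857272)
= 227000000 / 19.83916 ≈ 11442016.67

≈ 11,400,000 people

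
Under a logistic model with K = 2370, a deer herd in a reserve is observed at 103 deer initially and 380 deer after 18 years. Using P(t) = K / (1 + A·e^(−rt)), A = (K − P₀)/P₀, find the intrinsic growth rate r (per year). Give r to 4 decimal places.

r ≈ 0.0798 per year

A = (2370 − 103)/103 = 22.00971
380 = 2370/(1 + 22.00971·e^(−r·18)) → e^(−18r) = (6.23684 − 1)/22.00971 = 0.237933
r = −ln(0.237933)/18 = 1.43576/18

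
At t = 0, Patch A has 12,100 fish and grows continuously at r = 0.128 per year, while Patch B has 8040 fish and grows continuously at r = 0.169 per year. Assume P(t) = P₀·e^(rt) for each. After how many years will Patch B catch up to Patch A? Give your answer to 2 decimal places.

12100·e^(0.128t) = 8040·e^(0.169t)
12100/8040 = e^((0.169 − 0.128)t) → ln(1.50498) = 0.041·t
t = 0.40878 / 0.041

t ≈ 9.97 years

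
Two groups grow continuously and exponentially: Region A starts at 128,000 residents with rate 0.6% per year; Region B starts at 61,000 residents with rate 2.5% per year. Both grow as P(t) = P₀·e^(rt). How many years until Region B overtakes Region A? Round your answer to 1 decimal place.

128000·e^(0.006t) = 61000·e^(0.025t)
128000/61000 = e^((0.025 − 0.006)t) → ln(2.09836) = 0.019·t
t = 0.74116 / 0.019

t ≈ 39.0 years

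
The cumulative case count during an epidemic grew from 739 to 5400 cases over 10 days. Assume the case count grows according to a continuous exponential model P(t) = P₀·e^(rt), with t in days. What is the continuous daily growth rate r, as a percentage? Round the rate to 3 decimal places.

r ≈ 19.889% per day

5400 = 739 · e^(r·10)
e^(10r) = 5400/739 = 7.30717
r = ln(7.30717) / 10 = 1.98886 / 10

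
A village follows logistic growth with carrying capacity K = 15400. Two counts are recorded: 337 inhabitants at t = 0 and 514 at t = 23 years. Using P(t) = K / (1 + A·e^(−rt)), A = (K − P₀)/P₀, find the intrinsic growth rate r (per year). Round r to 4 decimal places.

A = (15400 − 337)/337 = 44.69733
514 = 15400/(1 + 44.69733·e^(−r·23)) → e^(−23r) = (29.96109 − 1)/44.69733 = 0.647938
r = −ln(0.647938)/23 = 0.43396/23

r ≈ 0.0189 per year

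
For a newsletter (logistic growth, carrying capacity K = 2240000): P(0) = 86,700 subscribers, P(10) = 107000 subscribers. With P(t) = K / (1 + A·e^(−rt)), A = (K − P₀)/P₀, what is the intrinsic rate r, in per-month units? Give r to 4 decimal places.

A = (2240000 − 86700)/86700 = 24.83622
107000 = 2240000/(1 + 24.83622·e^(−r·10)) → e^(−10r) = (20.93458 − 1)/24.83622 = 0.802642
r = −ln(0.802642)/10 = 0.21985/10

r ≈ 0.0220 per month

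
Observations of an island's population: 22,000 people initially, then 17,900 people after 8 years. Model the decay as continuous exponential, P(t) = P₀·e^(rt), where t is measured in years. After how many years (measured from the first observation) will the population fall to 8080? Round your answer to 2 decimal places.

t ≈ 38.85 years

r = ln(17900/22000) / 8 ≈ -0.02578 per year
t = ln(8080/22000) / r = -1.00165 / -0.02578 ≈ 38.853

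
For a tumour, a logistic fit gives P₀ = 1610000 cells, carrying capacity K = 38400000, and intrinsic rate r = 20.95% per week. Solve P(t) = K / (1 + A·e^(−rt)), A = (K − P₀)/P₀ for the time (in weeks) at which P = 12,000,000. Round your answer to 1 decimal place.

A = (38400000 − 1610000)/1610000 = 22.85093
12000000 = 38400000/(1 + 22.85093·e^(−0.2095t)) → 1 + 22.85093·e^(−0.2095t) = 3.2
e^(−0.2095t) = 0.096276 → t = ln(10.38679)/0.2095 = 2.34053/0.2095

t ≈ 11.2 weeks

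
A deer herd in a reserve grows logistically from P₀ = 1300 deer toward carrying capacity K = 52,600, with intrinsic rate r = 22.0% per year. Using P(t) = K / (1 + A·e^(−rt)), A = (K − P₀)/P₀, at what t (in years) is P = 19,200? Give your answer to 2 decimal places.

t ≈ 14.19 years

A = (52600 − 1300)/1300 = 39.46154
19200 = 52600/(1 + 39.46154·e^(−0.22t)) → 1 + 39.46154·e^(−0.22t) = 2.73958
e^(−0.22t) = 0.044083 → t = ln(22.68448)/0.22 = 3.12168/0.22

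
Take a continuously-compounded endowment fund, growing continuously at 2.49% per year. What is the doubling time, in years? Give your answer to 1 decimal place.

doubling time ≈ 27.8 years

doubling time = ln(2) / |r| = 0.69315 / 0.0249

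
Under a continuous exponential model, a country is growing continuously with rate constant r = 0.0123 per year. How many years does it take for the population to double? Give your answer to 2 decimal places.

doubling time ≈ 56.35 years

doubling time = ln(2) / |r| = 0.69315 / 0.0123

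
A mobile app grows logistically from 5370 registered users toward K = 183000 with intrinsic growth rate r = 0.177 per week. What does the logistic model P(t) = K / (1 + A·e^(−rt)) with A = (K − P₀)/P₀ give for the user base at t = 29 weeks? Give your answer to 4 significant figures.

≈ 153,100 registered users

A = (183000 − 5370)/5370 = 33.07821
P(29) = 183000 / (1 + 33.07821·e^(−0.177·29)) = 183000 / (1 + 33.07821·0.005899)
= 183000 / 1.19512 ≈ 153122.32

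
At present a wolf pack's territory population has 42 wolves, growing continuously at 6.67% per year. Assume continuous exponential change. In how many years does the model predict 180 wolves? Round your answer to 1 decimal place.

180 = 42 · e^(0.0667·t)
t = ln(180/42) / 0.0667 = ln(4.28571) / 0.0667 = 1.45529 / 0.0667

t ≈ 21.8 years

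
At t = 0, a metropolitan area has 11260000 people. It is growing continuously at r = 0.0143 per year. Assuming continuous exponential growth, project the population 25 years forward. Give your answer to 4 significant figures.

P(25) = 11260000 · e^(0.0143·25) = 11260000 · e^(0.3575)
= 11260000 · 1.42975 ≈ 16098991.38

≈ 16,100,000 people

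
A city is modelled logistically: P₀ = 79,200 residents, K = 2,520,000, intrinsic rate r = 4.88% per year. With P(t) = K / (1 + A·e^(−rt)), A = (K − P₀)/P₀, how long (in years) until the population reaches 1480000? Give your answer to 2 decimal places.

A = (2520000 − 79200)/79200 = 30.81818
1480000 = 2520000/(1 + 30.81818·e^(−0.0488t)) → 1 + 30.81818·e^(−0.0488t) = 1.7027
e^(−0.0488t) = 0.022802 → t = ln(43.85664)/0.0488 = 3.78093/0.0488

t ≈ 77.48 years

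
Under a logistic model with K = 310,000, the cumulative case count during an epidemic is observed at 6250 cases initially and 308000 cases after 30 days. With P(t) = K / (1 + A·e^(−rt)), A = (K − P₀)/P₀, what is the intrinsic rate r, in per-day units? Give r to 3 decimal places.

r ≈ 0.297 per day

A = (310000 − 6250)/6250 = 48.6
308000 = 310000/(1 + 48.6·e^(−r·30)) → e^(−30r) = (1.00649 − 1)/48.6 = 0.000134
r = −ln(0.000134)/30 = 8.92058/30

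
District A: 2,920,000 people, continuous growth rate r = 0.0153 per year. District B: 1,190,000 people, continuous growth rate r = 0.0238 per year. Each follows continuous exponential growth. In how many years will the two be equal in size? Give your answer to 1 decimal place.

t ≈ 105.6 years

2920000·e^(0.0153t) = 1190000·e^(0.0238t)
2920000/1190000 = e^((0.0238 − 0.0153)t) → ln(2.45378) = 0.0085·t
t = 0.89763 / 0.0085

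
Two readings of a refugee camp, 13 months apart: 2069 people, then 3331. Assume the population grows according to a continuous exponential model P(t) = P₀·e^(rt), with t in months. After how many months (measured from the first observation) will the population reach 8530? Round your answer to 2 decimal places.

t ≈ 38.67 months

r = ln(3331/2069) / 13 ≈ 0.036631 per month
t = ln(8530/2069) / r = 1.41652 / 0.036631 ≈ 38.67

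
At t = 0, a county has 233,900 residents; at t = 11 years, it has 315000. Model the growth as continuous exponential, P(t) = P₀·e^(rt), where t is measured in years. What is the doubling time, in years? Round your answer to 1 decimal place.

r = ln(315000/233900) / 11 = ln(1.34673) / 11 ≈ 0.027062 per year
doubling time = ln 2 / |r| = 0.69315 / 0.027062

doubling time ≈ 25.6 years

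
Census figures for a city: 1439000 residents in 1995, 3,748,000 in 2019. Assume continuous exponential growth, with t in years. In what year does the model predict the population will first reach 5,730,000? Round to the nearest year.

r = ln(3748000/1439000) / 24 = 0.95727/24 ≈ 0.039886 per year
t = ln(5730000/1439000) / r = 1.38177/0.039886 ≈ 34.64 years after 1995

year 2030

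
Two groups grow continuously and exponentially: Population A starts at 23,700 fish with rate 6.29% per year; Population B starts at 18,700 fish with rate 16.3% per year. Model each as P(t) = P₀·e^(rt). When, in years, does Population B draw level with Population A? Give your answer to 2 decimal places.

23700·e^(0.0629t) = 18700·e^(0.163t)
23700/18700 = e^((0.163 − 0.0629)t) → ln(1.26738) = 0.1001·t
t = 0.23695 / 0.1001

t ≈ 2.37 years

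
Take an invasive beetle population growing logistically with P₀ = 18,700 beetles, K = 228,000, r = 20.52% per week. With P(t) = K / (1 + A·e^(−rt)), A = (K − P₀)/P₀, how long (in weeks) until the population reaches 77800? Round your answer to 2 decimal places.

t ≈ 8.56 weeks

A = (228000 − 18700)/18700 = 11.19251
77800 = 228000/(1 + 11.19251·e^(−0.2052t)) → 1 + 11.19251·e^(−0.2052t) = 2.93059
e^(−0.2052t) = 0.17249 → t = ln(5.79745)/0.2052 = 1.75742/0.2052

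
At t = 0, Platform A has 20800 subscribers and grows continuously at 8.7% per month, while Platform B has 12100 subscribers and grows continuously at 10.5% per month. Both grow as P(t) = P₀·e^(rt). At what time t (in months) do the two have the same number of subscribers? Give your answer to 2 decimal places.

t ≈ 30.10 months

20800·e^(0.087t) = 12100·e^(0.105t)
20800/12100 = e^((0.105 − 0.087)t) → ln(1.71901) = 0.018·t
t = 0.54175 / 0.018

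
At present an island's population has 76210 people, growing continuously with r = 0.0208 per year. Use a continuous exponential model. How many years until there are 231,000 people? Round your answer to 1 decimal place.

t ≈ 53.3 years

231000 = 76210 · e^(0.0208·t)
t = ln(231000/76210) / 0.0208 = ln(3.0311) / 0.0208 = 1.10893 / 0.0208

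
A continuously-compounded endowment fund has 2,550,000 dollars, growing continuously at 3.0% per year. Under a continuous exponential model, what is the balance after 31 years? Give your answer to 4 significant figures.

≈ 6,463,000 dollars

P(31) = 2550000 · e^(0.03·31) = 2550000 · e^(0.93)
= 2550000 · 2.53451 ≈ 6462998.4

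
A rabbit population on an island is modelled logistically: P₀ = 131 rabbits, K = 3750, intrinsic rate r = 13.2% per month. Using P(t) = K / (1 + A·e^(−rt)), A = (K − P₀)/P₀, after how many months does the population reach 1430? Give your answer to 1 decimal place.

t ≈ 21.5 months

A = (3750 − 131)/131 = 27.62595
1430 = 3750/(1 + 27.62595·e^(−0.132t)) → 1 + 27.62595·e^(−0.132t) = 2.62238
e^(−0.132t) = 0.058727 → t = ln(17.02807)/0.132 = 2.83486/0.132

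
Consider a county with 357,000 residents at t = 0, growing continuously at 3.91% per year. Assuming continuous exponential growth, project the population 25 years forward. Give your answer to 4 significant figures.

≈ 948,800 residents

P(25) = 357000 · e^(0.0391·25) = 357000 · e^(0.9775)
= 357000 · 2.6578 ≈ 948835.82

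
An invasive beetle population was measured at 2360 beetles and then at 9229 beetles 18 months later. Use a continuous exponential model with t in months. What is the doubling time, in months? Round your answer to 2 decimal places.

r = ln(9229/2360) / 18 = ln(3.91059) / 18 ≈ 0.075761 per month
doubling time = ln 2 / |r| = 0.69315 / 0.075761

doubling time ≈ 9.15 months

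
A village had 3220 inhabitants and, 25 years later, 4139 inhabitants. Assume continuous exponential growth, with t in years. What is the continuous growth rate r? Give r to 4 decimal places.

4139 = 3220 · e^(r·25)
e^(25r) = 4139/3220 = 1.2854
r = ln(1.2854) / 25 = 0.25107 / 25

r ≈ 0.0100 per year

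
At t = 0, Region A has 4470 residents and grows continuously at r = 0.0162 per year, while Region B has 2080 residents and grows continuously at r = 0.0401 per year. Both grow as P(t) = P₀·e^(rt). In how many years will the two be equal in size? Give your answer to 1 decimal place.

4470·e^(0.0162t) = 2080·e^(0.0401t)
4470/2080 = e^((0.0401 − 0.0162)t) → ln(2.14904) = 0.0239·t
t = 0.76502 / 0.0239

t ≈ 32.0 years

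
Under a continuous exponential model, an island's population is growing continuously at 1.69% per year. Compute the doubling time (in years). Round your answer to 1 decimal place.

doubling time = ln(2) / |r| = 0.69315 / 0.0169

doubling time ≈ 41.0 years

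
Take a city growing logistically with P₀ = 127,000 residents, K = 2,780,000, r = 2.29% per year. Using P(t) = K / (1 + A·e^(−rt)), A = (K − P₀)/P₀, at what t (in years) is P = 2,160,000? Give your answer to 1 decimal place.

A = (2780000 − 127000)/127000 = 20.88976
2160000 = 2780000/(1 + 20.88976·e^(−0.0229t)) → 1 + 20.88976·e^(−0.0229t) = 1.28704
e^(−0.0229t) = 0.013741 → t = ln(72.77724)/0.0229 = 4.2874/0.0229

t ≈ 187.2 years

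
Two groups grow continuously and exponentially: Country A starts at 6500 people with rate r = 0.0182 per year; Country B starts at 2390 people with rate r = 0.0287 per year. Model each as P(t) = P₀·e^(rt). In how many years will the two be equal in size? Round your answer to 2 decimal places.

t ≈ 95.29 years

6500·e^(0.0182t) = 2390·e^(0.0287t)
6500/2390 = e^((0.0287 − 0.0182)t) → ln(2.71967) = 0.0105·t
t = 1.00051 / 0.0105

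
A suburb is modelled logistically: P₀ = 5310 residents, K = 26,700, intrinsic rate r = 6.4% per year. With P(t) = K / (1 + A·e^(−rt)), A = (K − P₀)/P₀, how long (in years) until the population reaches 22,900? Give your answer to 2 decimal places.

A = (26700 − 5310)/5310 = 4.02825
22900 = 26700/(1 + 4.02825·e^(−0.064t)) → 1 + 4.02825·e^(−0.064t) = 1.16594
e^(−0.064t) = 0.041194 → t = ln(24.2755)/0.064 = 3.18947/0.064

t ≈ 49.84 years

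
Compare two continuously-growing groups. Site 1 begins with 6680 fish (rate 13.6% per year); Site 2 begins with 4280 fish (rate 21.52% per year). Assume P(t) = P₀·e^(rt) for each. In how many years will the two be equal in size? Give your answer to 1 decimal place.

t ≈ 5.6 years

6680·e^(0.136t) = 4280·e^(0.2152t)
6680/4280 = e^((0.2152 − 0.136)t) → ln(1.56075) = 0.0792·t
t = 0.44516 / 0.0792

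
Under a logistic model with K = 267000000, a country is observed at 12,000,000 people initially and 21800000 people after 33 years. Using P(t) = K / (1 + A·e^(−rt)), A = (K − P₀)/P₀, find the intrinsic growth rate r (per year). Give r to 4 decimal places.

r ≈ 0.0193 per year

A = (267000000 − 12000000)/12000000 = 21.25
21800000 = 267000000/(1 + 21.25·e^(−r·33)) → e^(−33r) = (12.24771 − 1)/21.25 = 0.529304
r = −ln(0.529304)/33 = 0.63619/33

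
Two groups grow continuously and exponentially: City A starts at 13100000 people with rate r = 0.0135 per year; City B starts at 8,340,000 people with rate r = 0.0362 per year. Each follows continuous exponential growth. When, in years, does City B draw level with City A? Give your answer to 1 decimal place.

t ≈ 19.9 years

13100000·e^(0.0135t) = 8340000·e^(0.0362t)
13100000/8340000 = e^((0.0362 − 0.0135)t) → ln(1.57074) = 0.0227·t
t = 0.45155 / 0.0227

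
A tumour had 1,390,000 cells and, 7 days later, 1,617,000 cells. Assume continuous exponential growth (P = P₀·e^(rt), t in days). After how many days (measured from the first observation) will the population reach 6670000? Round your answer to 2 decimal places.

r = ln(1617000/1390000) / 7 ≈ 0.02161 per day
t = ln(6670000/1390000) / r = 1.56832 / 0.02161 ≈ 72.574

t ≈ 72.57 days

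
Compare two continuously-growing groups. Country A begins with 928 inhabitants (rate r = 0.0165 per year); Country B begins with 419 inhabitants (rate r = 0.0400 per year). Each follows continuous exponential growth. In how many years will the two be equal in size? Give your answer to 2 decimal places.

928·e^(0.0165t) = 419·e^(0.04t)
928/419 = e^((0.04 − 0.0165)t) → ln(2.2148) = 0.0235·t
t = 0.79516 / 0.0235

t ≈ 33.84 years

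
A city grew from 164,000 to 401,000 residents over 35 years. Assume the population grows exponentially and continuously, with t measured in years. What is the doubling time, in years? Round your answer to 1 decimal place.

r = ln(401000/164000) / 35 = ln(2.44512) / 35 ≈ 0.025546 per year
doubling time = ln 2 / |r| = 0.69315 / 0.025546

doubling time ≈ 27.1 years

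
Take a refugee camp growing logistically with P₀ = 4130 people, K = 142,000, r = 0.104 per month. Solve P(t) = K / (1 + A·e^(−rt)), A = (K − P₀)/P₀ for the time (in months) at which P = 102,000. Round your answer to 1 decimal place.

A = (142000 − 4130)/4130 = 33.38257
102000 = 142000/(1 + 33.38257·e^(−0.104t)) → 1 + 33.38257·e^(−0.104t) = 1.39216
e^(−0.104t) = 0.011747 → t = ln(85.12554)/0.104 = 4.44413/0.104

t ≈ 42.7 months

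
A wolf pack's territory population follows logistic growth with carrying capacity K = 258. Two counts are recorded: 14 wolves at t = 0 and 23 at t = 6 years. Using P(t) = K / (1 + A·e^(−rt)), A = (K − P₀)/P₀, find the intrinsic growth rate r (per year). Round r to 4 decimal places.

r ≈ 0.0890 per year

A = (258 − 14)/14 = 17.42857
23 = 258/(1 + 17.42857·e^(−r·6)) → e^(−6r) = (11.21739 − 1)/17.42857 = 0.586244
r = −ln(0.586244)/6 = 0.53402/6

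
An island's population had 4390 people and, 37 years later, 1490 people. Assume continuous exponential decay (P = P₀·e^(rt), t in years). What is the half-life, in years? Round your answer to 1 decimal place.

half-life ≈ 23.7 years

r = ln(1490/4390) / 37 = ln(0.33941) / 37 ≈ -0.029204 per year
half-life = ln 2 / |r| = 0.69315 / 0.029204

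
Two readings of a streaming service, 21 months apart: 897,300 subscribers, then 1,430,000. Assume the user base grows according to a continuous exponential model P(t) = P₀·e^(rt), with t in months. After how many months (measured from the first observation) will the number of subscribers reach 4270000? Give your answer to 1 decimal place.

r = ln(1430000/897300) / 21 ≈ 0.022192 per month
t = ln(4270000/897300) / r = 1.55998 / 0.022192 ≈ 70.294

t ≈ 70.3 months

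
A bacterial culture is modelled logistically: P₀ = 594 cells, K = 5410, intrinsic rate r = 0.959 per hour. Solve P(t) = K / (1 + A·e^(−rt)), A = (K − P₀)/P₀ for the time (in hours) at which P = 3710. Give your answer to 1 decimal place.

A = (5410 − 594)/594 = 8.10774
3710 = 5410/(1 + 8.10774·e^(−0.959t)) → 1 + 8.10774·e^(−0.959t) = 1.45822
e^(−0.959t) = 0.056516 → t = ln(17.69396)/0.959 = 2.87322/0.959

t ≈ 3.0 hours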